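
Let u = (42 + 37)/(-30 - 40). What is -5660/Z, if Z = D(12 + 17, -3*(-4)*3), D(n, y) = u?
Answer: 396200/79 ≈ 5015.2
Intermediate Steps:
u = -79/70 (u = 79/(-70) = 79*(-1/70) = -79/70 ≈ -1.1286)
D(n, y) = -79/70
Z = -79/70 ≈ -1.1286
-5660/Z = -5660/(-79/70) = -5660*(-70/79) = 396200/79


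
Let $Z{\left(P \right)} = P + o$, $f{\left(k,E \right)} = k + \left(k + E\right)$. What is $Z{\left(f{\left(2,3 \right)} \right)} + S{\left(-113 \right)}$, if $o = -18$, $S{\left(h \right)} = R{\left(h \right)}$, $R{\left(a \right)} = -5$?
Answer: $-16$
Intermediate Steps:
$S{\left(h \right)} = -5$
$f{\left(k,E \right)} = E + 2 k$ ($f{\left(k,E \right)} = k + \left(E + k\right) = E + 2 k$)
$Z{\left(P \right)} = -18 + P$ ($Z{\left(P \right)} = P - 18 = -18 + P$)
$Z{\left(f{\left(2,3 \right)} \right)} + S{\left(-113 \right)} = \left(-18 + \left(3 + 2 \cdot 2\right)\right) - 5 = \left(-18 + \left(3 + 4\right)\right) - 5 = \left(-18 + 7\right) - 5 = -11 - 5 = -16$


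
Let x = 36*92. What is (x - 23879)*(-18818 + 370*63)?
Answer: -92386964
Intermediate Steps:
x = 3312
(x - 23879)*(-18818 + 370*63) = (3312 - 23879)*(-18818 + 370*63) = -20567*(-18818 + 23310) = -20567*4492 = -92386964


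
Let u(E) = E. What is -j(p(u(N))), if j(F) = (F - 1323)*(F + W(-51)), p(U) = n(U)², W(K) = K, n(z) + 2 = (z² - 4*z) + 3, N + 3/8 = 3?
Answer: -975830276833/16777216 ≈ -58164.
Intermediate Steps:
N = 21/8 (N = -3/8 + 3 = 21/8 ≈ 2.6250)
n(z) = 1 + z² - 4*z (n(z) = -2 + ((z² - 4*z) + 3) = -2 + (3 + z² - 4*z) = 1 + z² - 4*z)
p(U) = (1 + U² - 4*U)²
j(F) = (-1323 + F)*(-51 + F) (j(F) = (F - 1323)*(F - 51) = (-1323 + F)*(-51 + F))
-j(p(u(N))) = -(67473 + ((1 + (21/8)² - 4*21/8)²)² - 1374*(1 + (21/8)² - 4*21/8)²) = -(67473 + ((1 + 441/64 - 21/2)²)² - 1374*(1 + 441/64 - 21/2)²) = -(67473 + ((-167/64)²)² - 1374*(-167/64)²) = -(67473 + (27889/4096)² - 1374*27889/4096) = -(67473 + 777796321/16777216 - 19159743/2048) = -1*975830276833/16777216 = -975830276833/16777216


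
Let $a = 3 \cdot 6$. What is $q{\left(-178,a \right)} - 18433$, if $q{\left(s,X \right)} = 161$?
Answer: $-18272$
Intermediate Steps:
$a = 18$
$q{\left(-178,a \right)} - 18433 = 161 - 18433 = -18272$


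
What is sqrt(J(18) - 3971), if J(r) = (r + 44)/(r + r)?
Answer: I*sqrt(142894)/6 ≈ 63.002*I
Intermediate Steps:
J(r) = (44 + r)/(2*r) (J(r) = (44 + r)/((2*r)) = (44 + r)*(1/(2*r)) = (44 + r)/(2*r))
sqrt(J(18) - 3971) = sqrt((1/2)*(44 + 18)/18 - 3971) = sqrt((1/2)*(1/18)*62 - 3971) = sqrt(31/18 - 3971) = sqrt(-71447/18) = I*sqrt(142894)/6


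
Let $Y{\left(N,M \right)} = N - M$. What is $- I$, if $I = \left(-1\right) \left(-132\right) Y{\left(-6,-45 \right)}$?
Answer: $-5148$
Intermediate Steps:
$I = 5148$ ($I = \left(-1\right) \left(-132\right) \left(-6 - -45\right) = 132 \left(-6 + 45\right) = 132 \cdot 39 = 5148$)
$- I = \left(-1\right) 5148 = -5148$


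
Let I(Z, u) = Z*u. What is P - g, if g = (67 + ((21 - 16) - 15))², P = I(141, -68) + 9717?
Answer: -3120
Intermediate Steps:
P = 129 (P = 141*(-68) + 9717 = -9588 + 9717 = 129)
g = 3249 (g = (67 + (5 - 15))² = (67 - 10)² = 57² = 3249)
P - g = 129 - 1*3249 = 129 - 3249 = -3120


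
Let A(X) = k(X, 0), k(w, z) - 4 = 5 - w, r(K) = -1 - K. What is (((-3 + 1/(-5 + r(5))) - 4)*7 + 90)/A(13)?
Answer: -111/11 ≈ -10.091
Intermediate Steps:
k(w, z) = 9 - w (k(w, z) = 4 + (5 - w) = 9 - w)
A(X) = 9 - X
(((-3 + 1/(-5 + r(5))) - 4)*7 + 90)/A(13) = (((-3 + 1/(-5 + (-1 - 1*5))) - 4)*7 + 90)/(9 - 1*13) = (((-3 + 1/(-5 + (-1 - 5))) - 4)*7 + 90)/(9 - 13) = (((-3 + 1/(-5 - 6)) - 4)*7 + 90)/(-4) = (((-3 + 1/(-11)) - 4)*7 + 90)*(-¼) = (((-3 - 1/11) - 4)*7 + 90)*(-¼) = ((-34/11 - 4)*7 + 90)*(-¼) = (-78/11*7 + 90)*(-¼) = (-546/11 + 90)*(-¼) = (444/11)*(-¼) = -111/11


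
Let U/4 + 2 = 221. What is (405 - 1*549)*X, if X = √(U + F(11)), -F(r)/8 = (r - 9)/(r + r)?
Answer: -288*√26477/11 ≈ -4260.2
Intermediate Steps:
F(r) = -4*(-9 + r)/r (F(r) = -8*(r - 9)/(r + r) = -8*(-9 + r)/(2*r) = -8*(-9 + r)*1/(2*r) = -4*(-9 + r)/r)
U = 876 (U = -8 + 4*221 = -8 + 884 = 876)
X = 2*√26477/11 (X = √(876 + (-4 + 36/11)) = √(876 - 8/11) = √(9628/11) = 2*√26477/11 ≈ 29.585)
(405 - 1*549)*X = (405 - 1*549)*(2*√26477/11) = (405 - 549)*(2*√26477/11) = -288*√26477/11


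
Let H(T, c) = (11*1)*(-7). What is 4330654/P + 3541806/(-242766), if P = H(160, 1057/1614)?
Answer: -58422681557/1038499 ≈ -56257.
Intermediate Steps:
H(T, c) = -77 (H(T, c) = 11*(-7) = -77)
P = -77
4330654/P + 3541806/(-242766) = 4330654/(-77) + 3541806/(-242766) = 4330654*(-1/77) + 3541806*(-1/242766) = -4330654/77 - 196767/13487 = -58422681557/1038499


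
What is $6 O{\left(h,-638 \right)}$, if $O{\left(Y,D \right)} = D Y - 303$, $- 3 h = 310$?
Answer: $393742$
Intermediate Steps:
$h = - \frac{310}{3}$ ($h = \left(- \frac{1}{3}\right) 310 = - \frac{310}{3} \approx -103.33$)
$O{\left(Y,D \right)} = -303 + D Y$
$6 O{\left(h,-638 \right)} = 6 \left(-303 - - \frac{197780}{3}\right) = 6 \left(-303 + \frac{197780}{3}\right) = 6 \cdot \frac{196871}{3} = 393742$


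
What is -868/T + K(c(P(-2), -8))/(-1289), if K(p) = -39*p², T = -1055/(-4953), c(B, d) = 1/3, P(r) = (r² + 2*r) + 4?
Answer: -16625008153/4079685 ≈ -4075.1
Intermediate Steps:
P(r) = 4 + r² + 2*r
c(B, d) = ⅓
T = 1055/4953 (T = -1055*(-1/4953) = 1055/4953 ≈ 0.21300)
-868/T + K(c(P(-2), -8))/(-1289) = -868/1055/4953 - 39*(⅓)²/(-1289) = -868*4953/1055 - 39*⅑*(-1/1289) = -4299204/1055 - 13/3*(-1/1289) = -4299204/1055 + 13/3867 = -16625008153/4079685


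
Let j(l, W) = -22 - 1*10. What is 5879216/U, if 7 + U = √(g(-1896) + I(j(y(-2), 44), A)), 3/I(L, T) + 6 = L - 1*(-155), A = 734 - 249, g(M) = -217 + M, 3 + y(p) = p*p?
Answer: -1605025968/84317 - 5879216*I*√3213834/84317 ≈ -19036.0 - 1.25e+5*I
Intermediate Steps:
y(p) = -3 + p² (y(p) = -3 + p*p = -3 + p²)
j(l, W) = -32 (j(l, W) = -22 - 10 = -32)
A = 485
I(L, T) = 3/(149 + L) (I(L, T) = 3/(-6 + (L - 1*(-155))) = 3/(-6 + (L + 155)) = 3/(-6 + (155 + L)) = 3/(149 + L))
U = -7 + I*√3213834/39 (U = -7 + √((-217 - 1896) + 3/(149 - 32)) = -7 + √(-2113 + 3/117) = -7 + √(-2113 + 3*(1/117)) = -7 + √(-2113 + 1/39) = -7 + √(-82406/39) = -7 + I*√3213834/39 ≈ -7.0 + 45.967*I)
5879216/U = 5879216/(-7 + I*√3213834/39)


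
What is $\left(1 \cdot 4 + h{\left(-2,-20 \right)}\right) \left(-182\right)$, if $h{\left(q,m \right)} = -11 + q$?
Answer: $1638$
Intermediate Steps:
$\left(1 \cdot 4 + h{\left(-2,-20 \right)}\right) \left(-182\right) = \left(1 \cdot 4 - 13\right) \left(-182\right) = \left(4 - 13\right) \left(-182\right) = \left(-9\right) \left(-182\right) = 1638$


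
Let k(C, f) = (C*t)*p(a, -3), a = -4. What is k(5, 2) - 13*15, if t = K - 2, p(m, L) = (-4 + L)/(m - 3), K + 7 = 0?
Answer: -240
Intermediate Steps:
K = -7 (K = -7 + 0 = -7)
p(m, L) = (-4 + L)/(-3 + m)
t = -9 (t = -7 - 2 = -9)
k(C, f) = -9*C (k(C, f) = (C*(-9))*((-4 - 3)/(-3 - 4)) = (-9*C)*(-7/(-7)) = (-9*C)*(-⅐*(-7)) = -9*C*1 = -9*C)
k(5, 2) - 13*15 = -9*5 - 13*15 = -45 - 195 = -240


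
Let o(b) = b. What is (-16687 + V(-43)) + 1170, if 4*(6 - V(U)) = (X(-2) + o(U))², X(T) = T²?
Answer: -63565/4 ≈ -15891.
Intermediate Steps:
V(U) = 6 - (4 + U)²/4 (V(U) = 6 - ((-2)² + U)²/4 = 6 - (4 + U)²/4)
(-16687 + V(-43)) + 1170 = (-16687 + (6 - (4 - 43)²/4)) + 1170 = (-16687 + (6 - ¼*(-39)²)) + 1170 = (-16687 + (6 - ¼*1521)) + 1170 = (-16687 + (6 - 1521/4)) + 1170 = (-16687 - 1497/4) + 1170 = -68245/4 + 1170 = -63565/4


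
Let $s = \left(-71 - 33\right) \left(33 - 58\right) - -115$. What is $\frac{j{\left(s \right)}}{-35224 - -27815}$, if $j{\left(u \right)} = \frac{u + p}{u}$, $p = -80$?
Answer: $- \frac{17}{129777} \approx -0.00013099$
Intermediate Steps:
$s = 2715$ ($s = \left(-104\right) \left(-25\right) + 115 = 2600 + 115 = 2715$)
$j{\left(u \right)} = \frac{-80 + u}{u}$ ($j{\left(u \right)} = \frac{u - 80}{u} = \frac{-80 + u}{u}$)
$\frac{j{\left(s \right)}}{-35224 - -27815} = \frac{\frac{1}{2715} \left(-80 + 2715\right)}{-35224 - -27815} = \frac{\frac{1}{2715} \cdot 2635}{-35224 + 27815} = \frac{527}{543 \left(-7409\right)} = \frac{527}{543} \left(- \frac{1}{7409}\right) = - \frac{17}{129777}$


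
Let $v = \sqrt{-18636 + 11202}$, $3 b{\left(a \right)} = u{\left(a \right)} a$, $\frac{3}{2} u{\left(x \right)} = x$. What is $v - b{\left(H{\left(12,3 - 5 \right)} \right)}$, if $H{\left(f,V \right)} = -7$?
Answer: $- \frac{98}{9} + 3 i \sqrt{826} \approx -10.889 + 86.221 i$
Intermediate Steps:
$u{\left(x \right)} = \frac{2 x}{3}$
$b{\left(a \right)} = \frac{2 a^{2}}{9}$ ($b{\left(a \right)} = \frac{\frac{2 a}{3} a}{3} = \frac{\frac{2}{3} a^{2}}{3} = \frac{2 a^{2}}{9}$)
$v = 3 i \sqrt{826}$ ($v = \sqrt{-7434} = 3 i \sqrt{826} \approx 86.221 i$)
$v - b{\left(H{\left(12,3 - 5 \right)} \right)} = 3 i \sqrt{826} - \frac{2 \left(-7\right)^{2}}{9} = 3 i \sqrt{826} - \frac{2}{9} \cdot 49 = 3 i \sqrt{826} - \frac{98}{9} = - \frac{98}{9} + 3 i \sqrt{826}$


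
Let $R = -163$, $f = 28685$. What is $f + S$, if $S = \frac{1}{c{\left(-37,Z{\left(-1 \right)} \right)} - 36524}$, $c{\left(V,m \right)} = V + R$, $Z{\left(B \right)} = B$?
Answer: $\frac{1053427939}{36724} \approx 28685.0$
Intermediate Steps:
$c{\left(V,m \right)} = -163 + V$ ($c{\left(V,m \right)} = V - 163 = -163 + V$)
$S = - \frac{1}{36724}$ ($S = \frac{1}{\left(-163 - 37\right) - 36524} = \frac{1}{-200 - 36524} = \frac{1}{-36724} = - \frac{1}{36724} \approx -2.723 \cdot 10^{-5}$)
$f + S = 28685 - \frac{1}{36724} = \frac{1053427939}{36724}$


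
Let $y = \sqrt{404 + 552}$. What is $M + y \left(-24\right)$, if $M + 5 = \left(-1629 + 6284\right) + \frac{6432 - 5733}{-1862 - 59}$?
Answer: $\frac{8931951}{1921} - 48 \sqrt{239} \approx 3907.6$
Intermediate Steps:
$y = 2 \sqrt{239}$ ($y = \sqrt{956} = 2 \sqrt{239} \approx 30.919$)
$M = \frac{8931951}{1921}$ ($M = -5 + \left(\left(-1629 + 6284\right) + \frac{6432 - 5733}{-1862 - 59}\right) = -5 + \left(4655 + \frac{699}{-1921}\right) = -5 + \left(4655 + 699 \left(- \frac{1}{1921}\right)\right) = -5 + \left(4655 - \frac{699}{1921}\right) = -5 + \frac{8941556}{1921} = \frac{8931951}{1921} \approx 4649.6$)
$M + y \left(-24\right) = \frac{8931951}{1921} + 2 \sqrt{239} \left(-24\right) = \frac{8931951}{1921} - 48 \sqrt{239}$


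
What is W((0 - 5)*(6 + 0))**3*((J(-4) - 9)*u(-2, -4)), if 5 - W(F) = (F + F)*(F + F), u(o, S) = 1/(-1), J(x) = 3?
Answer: -278771219250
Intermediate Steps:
u(o, S) = -1
W(F) = 5 - 4*F**2 (W(F) = 5 - (F + F)*(F + F) = 5 - 2*F*2*F = 5 - 4*F**2)
W((0 - 5)*(6 + 0))**3*((J(-4) - 9)*u(-2, -4)) = (5 - 4*(0 - 5)**2*(6 + 0)**2)**3*((3 - 9)*(-1)) = (5 - 4*(-5*6)**2)**3*(-6*(-1)) = (5 - 4*(-30)**2)**3*6 = (5 - 4*900)**3*6 = (5 - 3600)**3*6 = (-3595)**3*6 = -46461869875*6 = -278771219250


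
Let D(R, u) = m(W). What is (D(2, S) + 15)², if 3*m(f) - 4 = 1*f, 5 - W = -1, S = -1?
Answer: 3025/9 ≈ 336.11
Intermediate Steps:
W = 6 (W = 5 - 1*(-1) = 5 + 1 = 6)
m(f) = 4/3 + f/3 (m(f) = 4/3 + (1*f)/3 = 4/3 + f/3)
D(R, u) = 10/3 (D(R, u) = 4/3 + (⅓)*6 = 4/3 + 2 = 10/3)
(D(2, S) + 15)² = (10/3 + 15)² = (55/3)² = 3025/9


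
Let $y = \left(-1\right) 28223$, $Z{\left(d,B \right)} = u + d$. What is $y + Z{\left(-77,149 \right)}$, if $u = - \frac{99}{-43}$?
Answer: $- \frac{1216801}{43} \approx -28298.0$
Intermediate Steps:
$u = \frac{99}{43}$ ($u = \left(-99\right) \left(- \frac{1}{43}\right) = \frac{99}{43} \approx 2.3023$)
$Z{\left(d,B \right)} = \frac{99}{43} + d$
$y = -28223$
$y + Z{\left(-77,149 \right)} = -28223 + \left(\frac{99}{43} - 77\right) = -28223 - \frac{3212}{43} = - \frac{1216801}{43}$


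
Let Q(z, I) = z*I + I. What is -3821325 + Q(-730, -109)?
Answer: -3741864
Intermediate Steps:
Q(z, I) = I + I*z (Q(z, I) = I*z + I = I + I*z)
-3821325 + Q(-730, -109) = -3821325 - 109*(1 - 730) = -3821325 - 109*(-729) = -3821325 + 79461 = -3741864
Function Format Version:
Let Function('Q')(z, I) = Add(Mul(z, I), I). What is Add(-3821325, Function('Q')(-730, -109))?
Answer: -3741864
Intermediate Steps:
Function('Q')(z, I) = Add(I, Mul(I, z)) (Function('Q')(z, I) = Add(Mul(I, z), I) = Add(I, Mul(I, z)))
Add(-3821325, Function('Q')(-730, -109)) = Add(-3821325, Mul(-109, Add(1, -730))) = Add(-3821325, Mul(-109, -729)) = Add(-3821325, 79461) = -3741864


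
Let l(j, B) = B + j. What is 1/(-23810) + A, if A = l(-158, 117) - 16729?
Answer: -399293701/23810 ≈ -16770.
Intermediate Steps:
A = -16770 (A = (117 - 158) - 16729 = -41 - 16729 = -16770)
1/(-23810) + A = 1/(-23810) - 16770 = -1/23810 - 16770 = -399293701/23810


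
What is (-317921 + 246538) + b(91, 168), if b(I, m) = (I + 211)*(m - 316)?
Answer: -116079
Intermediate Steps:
b(I, m) = (-316 + m)*(211 + I) (b(I, m) = (211 + I)*(-316 + m) = (-316 + m)*(211 + I))
(-317921 + 246538) + b(91, 168) = (-317921 + 246538) + (-66676 - 316*91 + 211*168 + 91*168) = -71383 + (-66676 - 28756 + 35448 + 15288) = -71383 - 44696 = -116079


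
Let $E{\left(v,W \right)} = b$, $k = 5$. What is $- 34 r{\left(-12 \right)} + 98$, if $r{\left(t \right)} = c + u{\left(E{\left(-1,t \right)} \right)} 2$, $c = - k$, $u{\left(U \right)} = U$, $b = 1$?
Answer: $200$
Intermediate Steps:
$E{\left(v,W \right)} = 1$
$c = -5$ ($c = \left(-1\right) 5 = -5$)
$r{\left(t \right)} = -3$ ($r{\left(t \right)} = -5 + 1 \cdot 2 = -5 + 2 = -3$)
$- 34 r{\left(-12 \right)} + 98 = \left(-34\right) \left(-3\right) + 98 = 102 + 98 = 200$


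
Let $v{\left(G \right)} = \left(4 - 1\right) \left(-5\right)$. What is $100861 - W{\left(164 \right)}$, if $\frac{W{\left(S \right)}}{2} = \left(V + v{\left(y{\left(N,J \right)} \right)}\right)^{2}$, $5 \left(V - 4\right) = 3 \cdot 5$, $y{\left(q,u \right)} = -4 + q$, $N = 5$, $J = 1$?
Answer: $100733$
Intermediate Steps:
$V = 7$ ($V = 4 + \frac{3 \cdot 5}{5} = 4 + \frac{1}{5} \cdot 15 = 4 + 3 = 7$)
$v{\left(G \right)} = -15$ ($v{\left(G \right)} = 3 \left(-5\right) = -15$)
$W{\left(S \right)} = 128$ ($W{\left(S \right)} = 2 \left(7 - 15\right)^{2} = 2 \left(-8\right)^{2} = 2 \cdot 64 = 128$)
$100861 - W{\left(164 \right)} = 100861 - 128 = 100733$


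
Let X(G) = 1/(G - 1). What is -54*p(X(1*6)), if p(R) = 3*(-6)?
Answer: 972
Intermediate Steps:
X(G) = 1/(-1 + G)
p(R) = -18
-54*p(X(1*6)) = -54*(-18) = 972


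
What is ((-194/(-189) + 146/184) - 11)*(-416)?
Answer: 16600792/4347 ≈ 3818.9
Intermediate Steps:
((-194/(-189) + 146/184) - 11)*(-416) = ((-194*(-1/189) + 146*(1/184)) - 11)*(-416) = ((194/189 + 73/92) - 11)*(-416) = (31645/17388 - 11)*(-416) = -159623/17388*(-416) = 16600792/4347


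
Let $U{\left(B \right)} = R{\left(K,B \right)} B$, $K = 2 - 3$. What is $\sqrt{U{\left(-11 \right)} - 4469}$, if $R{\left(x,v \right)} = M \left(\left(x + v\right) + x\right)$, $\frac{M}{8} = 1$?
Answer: $5 i \sqrt{133} \approx 57.663 i$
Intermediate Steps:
$M = 8$ ($M = 8 \cdot 1 = 8$)
$K = -1$
$R{\left(x,v \right)} = 8 v + 16 x$ ($R{\left(x,v \right)} = 8 \left(\left(x + v\right) + x\right) = 8 \left(\left(v + x\right) + x\right) = 8 \left(v + 2 x\right) = 8 v + 16 x$)
$U{\left(B \right)} = B \left(-16 + 8 B\right)$ ($U{\left(B \right)} = \left(8 B + 16 \left(-1\right)\right) B = \left(8 B - 16\right) B = \left(-16 + 8 B\right) B = B \left(-16 + 8 B\right)$)
$\sqrt{U{\left(-11 \right)} - 4469} = \sqrt{8 \left(-11\right) \left(-2 - 11\right) - 4469} = \sqrt{8 \left(-11\right) \left(-13\right) - 4469} = \sqrt{1144 - 4469} = \sqrt{-3325} = 5 i \sqrt{133}$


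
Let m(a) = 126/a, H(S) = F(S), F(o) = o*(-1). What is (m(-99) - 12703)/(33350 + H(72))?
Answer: -139747/366058 ≈ -0.38176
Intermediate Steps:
F(o) = -o
H(S) = -S
(m(-99) - 12703)/(33350 + H(72)) = (126/(-99) - 12703)/(33350 - 1*72) = (126*(-1/99) - 12703)/(33350 - 72) = (-14/11 - 12703)/33278 = -139747/11*1/33278 = -139747/366058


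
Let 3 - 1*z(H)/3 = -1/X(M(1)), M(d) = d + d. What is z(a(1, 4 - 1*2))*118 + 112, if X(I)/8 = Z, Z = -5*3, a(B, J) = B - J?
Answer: 23421/20 ≈ 1171.1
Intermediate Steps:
M(d) = 2*d
Z = -15
X(I) = -120 (X(I) = 8*(-15) = -120)
z(H) = 359/40 (z(H) = 9 - (-3)/(-120) = 9 - (-3)*(-1)/120 = 9 - 3*1/120 = 9 - 1/40 = 359/40)
z(a(1, 4 - 1*2))*118 + 112 = (359/40)*118 + 112 = 21181/20 + 112 = 23421/20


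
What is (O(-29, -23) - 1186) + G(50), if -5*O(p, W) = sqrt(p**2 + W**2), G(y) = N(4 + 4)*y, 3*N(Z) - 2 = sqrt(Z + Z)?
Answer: -1086 - sqrt(1370)/5 ≈ -1093.4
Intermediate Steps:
N(Z) = 2/3 + sqrt(2)*sqrt(Z)/3 (N(Z) = 2/3 + sqrt(Z + Z)/3 = 2/3 + sqrt(2*Z)/3 = 2/3 + (sqrt(2)*sqrt(Z))/3 = 2/3 + sqrt(2)*sqrt(Z)/3)
G(y) = 2*y (G(y) = (2/3 + sqrt(2)*sqrt(4 + 4)/3)*y = (2/3 + sqrt(2)*sqrt(8)/3)*y = (2/3 + sqrt(2)*(2*sqrt(2))/3)*y = (2/3 + 4/3)*y = 2*y)
O(p, W) = -sqrt(W**2 + p**2)/5 (O(p, W) = -sqrt(p**2 + W**2)/5 = -sqrt(W**2 + p**2)/5)
(O(-29, -23) - 1186) + G(50) = (-sqrt((-23)**2 + (-29)**2)/5 - 1186) + 2*50 = (-sqrt(529 + 841)/5 - 1186) + 100 = (-sqrt(1370)/5 - 1186) + 100 = (-1186 - sqrt(1370)/5) + 100 = -1086 - sqrt(1370)/5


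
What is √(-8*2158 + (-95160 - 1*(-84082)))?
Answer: I*√28342 ≈ 168.35*I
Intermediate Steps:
√(-8*2158 + (-95160 - 1*(-84082))) = √(-17264 + (-95160 + 84082)) = √(-17264 - 11078) = √(-28342) = I*√28342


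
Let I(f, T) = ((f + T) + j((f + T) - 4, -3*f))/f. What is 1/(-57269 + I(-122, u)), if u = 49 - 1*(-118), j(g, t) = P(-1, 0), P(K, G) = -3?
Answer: -61/3493430 ≈ -1.7461e-5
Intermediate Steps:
j(g, t) = -3
u = 167 (u = 49 + 118 = 167)
I(f, T) = (-3 + T + f)/f (I(f, T) = ((f + T) - 3)/f = ((T + f) - 3)/f = (-3 + T + f)/f)
1/(-57269 + I(-122, u)) = 1/(-57269 + (-3 + 167 - 122)/(-122)) = 1/(-57269 - 1/122*42) = 1/(-57269 - 21/61) = 1/(-3493430/61) = -61/3493430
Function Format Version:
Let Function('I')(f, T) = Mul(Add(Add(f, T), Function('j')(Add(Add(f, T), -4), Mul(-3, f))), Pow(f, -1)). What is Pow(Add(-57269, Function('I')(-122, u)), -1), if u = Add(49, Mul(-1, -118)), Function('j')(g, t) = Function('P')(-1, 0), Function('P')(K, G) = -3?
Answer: Rational(-61, 3493430) ≈ -1.7461e-5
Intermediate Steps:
Function('j')(g, t) = -3
u = 167 (u = Add(49, 118) = 167)
Function('I')(f, T) = Mul(Pow(f, -1), Add(-3, T, f)) (Function('I')(f, T) = Mul(Add(Add(f, T), -3), Pow(f, -1)) = Mul(Add(Add(T, f), -3), Pow(f, -1)) = Mul(Add(-3, T, f), Pow(f, -1)) = Mul(Pow(f, -1), Add(-3, T, f)))
Pow(Add(-57269, Function('I')(-122, u)), -1) = Pow(Add(-57269, Mul(Pow(-122, -1), Add(-3, 167, -122))), -1) = Pow(Add(-57269, Mul(Rational(-1, 122), 42)), -1) = Pow(Add(-57269, Rational(-21, 61)), -1) = Pow(Rational(-3493430, 61), -1) = Rational(-61, 3493430)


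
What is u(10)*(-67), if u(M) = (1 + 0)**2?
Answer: -67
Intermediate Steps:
u(M) = 1 (u(M) = 1**2 = 1)
u(10)*(-67) = 1*(-67) = -67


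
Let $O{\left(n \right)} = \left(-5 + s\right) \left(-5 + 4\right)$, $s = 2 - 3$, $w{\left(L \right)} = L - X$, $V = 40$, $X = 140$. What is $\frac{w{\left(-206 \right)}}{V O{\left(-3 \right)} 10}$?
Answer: $- \frac{173}{1200} \approx -0.14417$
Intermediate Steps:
$w{\left(L \right)} = -140 + L$ ($w{\left(L \right)} = L - 140 = -140 + L$)
$s = -1$ ($s = 2 - 3 = -1$)
$O{\left(n \right)} = 6$ ($O{\left(n \right)} = \left(-5 - 1\right) \left(-5 + 4\right) = \left(-6\right) \left(-1\right) = 6$)
$\frac{w{\left(-206 \right)}}{V O{\left(-3 \right)} 10} = \frac{-140 - 206}{40 \cdot 6 \cdot 10} = - \frac{346}{240 \cdot 10} = - \frac{346}{2400} = \left(-346\right) \frac{1}{2400} = - \frac{173}{1200}$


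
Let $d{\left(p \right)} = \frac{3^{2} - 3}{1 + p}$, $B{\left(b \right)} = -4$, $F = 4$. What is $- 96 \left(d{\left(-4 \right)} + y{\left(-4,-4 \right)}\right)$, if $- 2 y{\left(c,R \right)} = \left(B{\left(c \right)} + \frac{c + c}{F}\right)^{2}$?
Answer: $1920$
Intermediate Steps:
$d{\left(p \right)} = \frac{6}{1 + p}$ ($d{\left(p \right)} = \frac{9 - 3}{1 + p} = \frac{6}{1 + p}$)
$y{\left(c,R \right)} = - \frac{\left(-4 + \frac{c}{2}\right)^{2}}{2}$ ($y{\left(c,R \right)} = - \frac{\left(-4 + \frac{c + c}{4}\right)^{2}}{2} = - \frac{\left(-4 + 2 c \frac{1}{4}\right)^{2}}{2} = - \frac{\left(-4 + \frac{c}{2}\right)^{2}}{2}$)
$- 96 \left(d{\left(-4 \right)} + y{\left(-4,-4 \right)}\right) = - 96 \left(\frac{6}{1 - 4} - \frac{\left(-8 - 4\right)^{2}}{8}\right) = - 96 \left(\frac{6}{-3} - \frac{\left(-12\right)^{2}}{8}\right) = - 96 \left(6 \left(- \frac{1}{3}\right) - 18\right) = - 96 \left(-2 - 18\right) = \left(-96\right) \left(-20\right) = 1920$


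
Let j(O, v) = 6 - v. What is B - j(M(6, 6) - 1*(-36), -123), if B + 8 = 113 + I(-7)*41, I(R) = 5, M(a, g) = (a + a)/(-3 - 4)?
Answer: 181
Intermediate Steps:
M(a, g) = -2*a/7 (M(a, g) = (2*a)/(-7) = (2*a)*(-⅐) = -2*a/7)
B = 310 (B = -8 + (113 + 5*41) = -8 + (113 + 205) = -8 + 318 = 310)
B - j(M(6, 6) - 1*(-36), -123) = 310 - (6 - 1*(-123)) = 310 - (6 + 123) = 310 - 1*129 = 310 - 129 = 181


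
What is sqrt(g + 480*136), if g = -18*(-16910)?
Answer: 2*sqrt(92415) ≈ 608.00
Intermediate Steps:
g = 304380
sqrt(g + 480*136) = sqrt(304380 + 480*136) = sqrt(304380 + 65280) = sqrt(369660) = 2*sqrt(92415)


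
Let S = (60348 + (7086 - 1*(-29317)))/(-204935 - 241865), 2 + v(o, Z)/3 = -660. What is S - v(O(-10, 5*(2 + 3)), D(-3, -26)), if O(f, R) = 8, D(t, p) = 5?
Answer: 887248049/446800 ≈ 1985.8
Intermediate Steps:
v(o, Z) = -1986 (v(o, Z) = -6 + 3*(-660) = -6 - 1980 = -1986)
S = -96751/446800 (S = (60348 + (7086 + 29317))/(-446800) = (60348 + 36403)*(-1/446800) = 96751*(-1/446800) = -96751/446800 ≈ -0.21654)
S - v(O(-10, 5*(2 + 3)), D(-3, -26)) = -96751/446800 - 1*(-1986) = -96751/446800 + 1986 = 887248049/446800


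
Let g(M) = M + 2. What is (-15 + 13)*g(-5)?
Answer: 6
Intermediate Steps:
g(M) = 2 + M
(-15 + 13)*g(-5) = (-15 + 13)*(2 - 5) = -2*(-3) = 6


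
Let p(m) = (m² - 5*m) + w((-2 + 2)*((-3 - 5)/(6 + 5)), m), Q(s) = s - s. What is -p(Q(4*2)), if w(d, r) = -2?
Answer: 2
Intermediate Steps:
Q(s) = 0
p(m) = -2 + m² - 5*m (p(m) = (m² - 5*m) - 2 = -2 + m² - 5*m)
-p(Q(4*2)) = -(-2 + 0² - 5*0) = -(-2 + 0 + 0) = -1*(-2) = 2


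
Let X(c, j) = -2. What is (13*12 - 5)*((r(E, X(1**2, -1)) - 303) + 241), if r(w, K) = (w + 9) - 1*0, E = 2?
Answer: -7701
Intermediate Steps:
r(w, K) = 9 + w (r(w, K) = (9 + w) + 0 = 9 + w)
(13*12 - 5)*((r(E, X(1**2, -1)) - 303) + 241) = (13*12 - 5)*(((9 + 2) - 303) + 241) = (156 - 5)*((11 - 303) + 241) = 151*(-292 + 241) = 151*(-51) = -7701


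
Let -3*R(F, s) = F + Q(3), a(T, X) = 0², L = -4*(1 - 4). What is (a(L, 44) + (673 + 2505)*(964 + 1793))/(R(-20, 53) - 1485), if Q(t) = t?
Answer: -1877517/317 ≈ -5922.8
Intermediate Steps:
L = 12 (L = -4*(-3) = 12)
a(T, X) = 0
R(F, s) = -1 - F/3 (R(F, s) = -(F + 3)/3 = -(3 + F)/3 = -1 - F/3)
(a(L, 44) + (673 + 2505)*(964 + 1793))/(R(-20, 53) - 1485) = (0 + (673 + 2505)*(964 + 1793))/((-1 - ⅓*(-20)) - 1485) = (0 + 3178*2757)/((-1 + 20/3) - 1485) = (0 + 8761746)/(17/3 - 1485) = 8761746/(-4438/3) = 8761746*(-3/4438) = -1877517/317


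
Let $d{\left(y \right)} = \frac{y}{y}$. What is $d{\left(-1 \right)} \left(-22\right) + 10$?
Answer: $-12$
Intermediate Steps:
$d{\left(y \right)} = 1$
$d{\left(-1 \right)} \left(-22\right) + 10 = 1 \left(-22\right) + 10 = -22 + 10 = -12$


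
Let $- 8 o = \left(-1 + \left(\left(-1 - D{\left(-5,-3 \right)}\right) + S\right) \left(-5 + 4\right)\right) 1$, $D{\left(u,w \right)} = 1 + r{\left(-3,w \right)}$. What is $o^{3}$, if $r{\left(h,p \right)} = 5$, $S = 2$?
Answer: $- \frac{1}{8} \approx -0.125$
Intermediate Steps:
$D{\left(u,w \right)} = 6$ ($D{\left(u,w \right)} = 1 + 5 = 6$)
$o = - \frac{1}{2}$ ($o = - \frac{\left(-1 + \left(\left(-1 - 6\right) + 2\right) \left(-5 + 4\right)\right) 1}{8} = - \frac{\left(-1 + \left(\left(-1 - 6\right) + 2\right) \left(-1\right)\right) 1}{8} = - \frac{\left(-1 + \left(-7 + 2\right) \left(-1\right)\right) 1}{8} = - \frac{\left(-1 - -5\right) 1}{8} = - \frac{\left(-1 + 5\right) 1}{8} = - \frac{4 \cdot 1}{8} = \left(- \frac{1}{8}\right) 4 = - \frac{1}{2} \approx -0.5$)
$o^{3} = \left(- \frac{1}{2}\right)^{3} = - \frac{1}{8}$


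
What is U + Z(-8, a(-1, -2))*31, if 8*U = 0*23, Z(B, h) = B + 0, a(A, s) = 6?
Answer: -248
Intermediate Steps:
Z(B, h) = B
U = 0 (U = (0*23)/8 = (⅛)*0 = 0)
U + Z(-8, a(-1, -2))*31 = 0 - 8*31 = 0 - 248 = -248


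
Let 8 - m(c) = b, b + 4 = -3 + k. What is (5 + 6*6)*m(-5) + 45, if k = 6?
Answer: 414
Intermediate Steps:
b = -1 (b = -4 + (-3 + 6) = -4 + 3 = -1)
m(c) = 9 (m(c) = 8 - 1*(-1) = 8 + 1 = 9)
(5 + 6*6)*m(-5) + 45 = (5 + 6*6)*9 + 45 = (5 + 36)*9 + 45 = 41*9 + 45 = 369 + 45 = 414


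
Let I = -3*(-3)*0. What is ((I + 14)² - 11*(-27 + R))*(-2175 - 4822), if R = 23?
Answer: -1679280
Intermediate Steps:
I = 0 (I = 9*0 = 0)
((I + 14)² - 11*(-27 + R))*(-2175 - 4822) = ((0 + 14)² - 11*(-27 + 23))*(-2175 - 4822) = (14² - 11*(-4))*(-6997) = (196 + 44)*(-6997) = 240*(-6997) = -1679280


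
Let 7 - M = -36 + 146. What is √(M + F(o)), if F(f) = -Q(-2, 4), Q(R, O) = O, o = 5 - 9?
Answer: I*√107 ≈ 10.344*I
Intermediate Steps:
M = -103 (M = 7 - (-36 + 146) = 7 - 1*110 = 7 - 110 = -103)
o = -4
F(f) = -4 (F(f) = -1*4 = -4)
√(M + F(o)) = √(-103 - 4) = √(-107) = I*√107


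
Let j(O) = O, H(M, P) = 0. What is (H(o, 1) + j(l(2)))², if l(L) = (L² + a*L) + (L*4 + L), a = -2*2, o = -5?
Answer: 36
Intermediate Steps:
a = -4
l(L) = L + L² (l(L) = (L² - 4*L) + (L*4 + L) = (L² - 4*L) + (4*L + L) = (L² - 4*L) + 5*L = L + L²)
(H(o, 1) + j(l(2)))² = (0 + 2*(1 + 2))² = (0 + 2*3)² = (0 + 6)² = 6² = 36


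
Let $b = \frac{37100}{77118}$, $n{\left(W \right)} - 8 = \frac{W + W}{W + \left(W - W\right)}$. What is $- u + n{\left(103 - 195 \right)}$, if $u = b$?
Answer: $\frac{367040}{38559} \approx 9.5189$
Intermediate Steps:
$n{\left(W \right)} = 10$ ($n{\left(W \right)} = 8 + \frac{W + W}{W + \left(W - W\right)} = 8 + \frac{2 W}{W + 0} = 8 + \frac{2 W}{W} = 8 + 2 = 10$)
$b = \frac{18550}{38559}$ ($b = 37100 \cdot \frac{1}{77118} = \frac{18550}{38559} \approx 0.48108$)
$u = \frac{18550}{38559} \approx 0.48108$
$- u + n{\left(103 - 195 \right)} = \left(-1\right) \frac{18550}{38559} + 10 = - \frac{18550}{38559} + 10 = \frac{367040}{38559}$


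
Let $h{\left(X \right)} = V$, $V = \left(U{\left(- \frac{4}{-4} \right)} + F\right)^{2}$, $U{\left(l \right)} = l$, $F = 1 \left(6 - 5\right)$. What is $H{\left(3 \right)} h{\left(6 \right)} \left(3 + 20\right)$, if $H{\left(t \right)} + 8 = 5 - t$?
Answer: $-552$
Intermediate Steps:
$H{\left(t \right)} = -3 - t$ ($H{\left(t \right)} = -8 - \left(-5 + t\right) = -3 - t$)
$F = 1$ ($F = 1 \cdot 1 = 1$)
$V = 4$ ($V = \left(- \frac{4}{-4} + 1\right)^{2} = \left(\left(-4\right) \left(- \frac{1}{4}\right) + 1\right)^{2} = \left(1 + 1\right)^{2} = 2^{2} = 4$)
$h{\left(X \right)} = 4$
$H{\left(3 \right)} h{\left(6 \right)} \left(3 + 20\right) = \left(-3 - 3\right) 4 \left(3 + 20\right) = \left(-3 - 3\right) 4 \cdot 23 = \left(-6\right) 4 \cdot 23 = \left(-24\right) 23 = -552$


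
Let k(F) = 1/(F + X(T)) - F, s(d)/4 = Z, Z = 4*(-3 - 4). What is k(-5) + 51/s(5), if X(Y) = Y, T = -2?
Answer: 493/112 ≈ 4.4018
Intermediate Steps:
Z = -28 (Z = 4*(-7) = -28)
s(d) = -112 (s(d) = 4*(-28) = -112)
k(F) = 1/(-2 + F) - F (k(F) = 1/(F - 2) - F = 1/(-2 + F) - F)
k(-5) + 51/s(5) = (1 - 1*(-5)**2 + 2*(-5))/(-2 - 5) + 51/(-112) = (1 - 1*25 - 10)/(-7) + 51*(-1/112) = -(1 - 25 - 10)/7 - 51/112 = -1/7*(-34) - 51/112 = 34/7 - 51/112 = 493/112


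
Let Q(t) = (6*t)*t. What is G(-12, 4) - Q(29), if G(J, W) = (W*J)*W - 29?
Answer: -5267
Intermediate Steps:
G(J, W) = -29 + J*W² (G(J, W) = (J*W)*W - 29 = J*W² - 29 = -29 + J*W²)
Q(t) = 6*t²
G(-12, 4) - Q(29) = (-29 - 12*4²) - 6*29² = (-29 - 12*16) - 6*841 = (-29 - 192) - 1*5046 = -221 - 5046 = -5267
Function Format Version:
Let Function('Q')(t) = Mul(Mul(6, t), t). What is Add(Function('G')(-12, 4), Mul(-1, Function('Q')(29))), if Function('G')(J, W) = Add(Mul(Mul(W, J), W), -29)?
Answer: -5267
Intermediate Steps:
Function('G')(J, W) = Add(-29, Mul(J, Pow(W, 2))) (Function('G')(J, W) = Add(Mul(Mul(J, W), W), -29) = Add(Mul(J, Pow(W, 2)), -29) = Add(-29, Mul(J, Pow(W, 2))))
Function('Q')(t) = Mul(6, Pow(t, 2))
Add(Function('G')(-12, 4), Mul(-1, Function('Q')(29))) = Add(Add(-29, Mul(-12, Pow(4, 2))), Mul(-1, Mul(6, Pow(29, 2)))) = Add(Add(-29, Mul(-12, 16)), Mul(-1, Mul(6, 841))) = Add(Add(-29, -192), Mul(-1, 5046)) = Add(-221, -5046) = -5267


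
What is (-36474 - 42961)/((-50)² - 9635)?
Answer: 15887/1427 ≈ 11.133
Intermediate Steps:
(-36474 - 42961)/((-50)² - 9635) = -79435/(2500 - 9635) = -79435/(-7135) = -79435*(-1/7135) = 15887/1427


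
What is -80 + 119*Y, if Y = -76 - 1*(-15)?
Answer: -7339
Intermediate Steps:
Y = -61 (Y = -76 + 15 = -61)
-80 + 119*Y = -80 + 119*(-61) = -80 - 7259 = -7339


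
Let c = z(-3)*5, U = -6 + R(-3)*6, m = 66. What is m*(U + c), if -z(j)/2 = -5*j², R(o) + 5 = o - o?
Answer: 27324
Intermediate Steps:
R(o) = -5 (R(o) = -5 + (o - o) = -5 + 0 = -5)
z(j) = 10*j² (z(j) = -(-10)*j² = 10*j²)
U = -36 (U = -6 - 5*6 = -6 - 30 = -36)
c = 450 (c = (10*(-3)²)*5 = (10*9)*5 = 90*5 = 450)
m*(U + c) = 66*(-36 + 450) = 66*414 = 27324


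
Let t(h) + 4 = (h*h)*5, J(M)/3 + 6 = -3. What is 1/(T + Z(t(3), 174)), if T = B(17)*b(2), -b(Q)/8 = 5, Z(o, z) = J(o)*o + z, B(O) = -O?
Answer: -1/253 ≈ -0.0039526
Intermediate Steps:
J(M) = -27 (J(M) = -18 + 3*(-3) = -18 - 9 = -27)
t(h) = -4 + 5*h**2 (t(h) = -4 + (h*h)*5 = -4 + h**2*5 = -4 + 5*h**2)
Z(o, z) = z - 27*o (Z(o, z) = -27*o + z = z - 27*o)
b(Q) = -40 (b(Q) = -8*5 = -40)
T = 680 (T = -1*17*(-40) = -17*(-40) = 680)
1/(T + Z(t(3), 174)) = 1/(680 + (174 - 27*(-4 + 5*3**2))) = 1/(680 + (174 - 27*(-4 + 5*9))) = 1/(680 + (174 - 27*(-4 + 45))) = 1/(680 + (174 - 27*41)) = 1/(680 + (174 - 1107)) = 1/(680 - 933) = 1/(-253) = -1/253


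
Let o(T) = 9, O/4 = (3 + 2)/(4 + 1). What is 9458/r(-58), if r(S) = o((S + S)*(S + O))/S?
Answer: -548564/9 ≈ -60952.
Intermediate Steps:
O = 4 (O = 4*((3 + 2)/(4 + 1)) = 4*(5/5) = 4*(5*(⅕)) = 4*1 = 4)
r(S) = 9/S
9458/r(-58) = 9458/((9/(-58))) = 9458/((9*(-1/58))) = 9458/(-9/58) = 9458*(-58/9) = -548564/9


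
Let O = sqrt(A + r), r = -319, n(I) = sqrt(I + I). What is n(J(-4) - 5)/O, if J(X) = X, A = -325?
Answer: 3*sqrt(322)/322 ≈ 0.16718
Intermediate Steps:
n(I) = sqrt(2)*sqrt(I) (n(I) = sqrt(2*I) = sqrt(2)*sqrt(I))
O = 2*I*sqrt(161) (O = sqrt(-325 - 319) = sqrt(-644) = 2*I*sqrt(161) ≈ 25.377*I)
n(J(-4) - 5)/O = (sqrt(2)*sqrt(-4 - 5))/((2*I*sqrt(161))) = (sqrt(2)*sqrt(-9))*(-I*sqrt(161)/322) = (sqrt(2)*(3*I))*(-I*sqrt(161)/322) = (3*I*sqrt(2))*(-I*sqrt(161)/322) = 3*sqrt(322)/322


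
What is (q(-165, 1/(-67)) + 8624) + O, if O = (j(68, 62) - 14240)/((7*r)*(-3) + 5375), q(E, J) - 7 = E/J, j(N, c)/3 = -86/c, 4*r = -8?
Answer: 3305369353/167927 ≈ 19683.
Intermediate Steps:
r = -2 (r = (¼)*(-8) = -2)
j(N, c) = -258/c (j(N, c) = 3*(-86/c) = -258/c)
q(E, J) = 7 + E/J
O = -441569/167927 (O = (-258/62 - 14240)/((7*(-2))*(-3) + 5375) = (-258*1/62 - 14240)/(-14*(-3) + 5375) = (-129/31 - 14240)/(42 + 5375) = -441569/31/5417 = -441569/31*1/5417 = -441569/167927 ≈ -2.6295)
(q(-165, 1/(-67)) + 8624) + O = ((7 - 165/(1/(-67))) + 8624) - 441569/167927 = ((7 - 165/(-1/67)) + 8624) - 441569/167927 = ((7 - 165*(-67)) + 8624) - 441569/167927 = ((7 + 11055) + 8624) - 441569/167927 = (11062 + 8624) - 441569/167927 = 19686 - 441569/167927 = 3305369353/167927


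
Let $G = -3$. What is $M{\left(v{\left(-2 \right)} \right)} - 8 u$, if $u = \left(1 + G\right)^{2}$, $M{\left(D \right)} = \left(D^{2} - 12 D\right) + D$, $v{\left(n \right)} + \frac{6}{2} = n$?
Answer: $48$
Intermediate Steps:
$v{\left(n \right)} = -3 + n$
$M{\left(D \right)} = D^{2} - 11 D$
$u = 4$ ($u = \left(1 - 3\right)^{2} = \left(-2\right)^{2} = 4$)
$M{\left(v{\left(-2 \right)} \right)} - 8 u = \left(-3 - 2\right) \left(-11 - 5\right) - 32 = - 5 \left(-11 - 5\right) - 32 = \left(-5\right) \left(-16\right) - 32 = 80 - 32 = 48$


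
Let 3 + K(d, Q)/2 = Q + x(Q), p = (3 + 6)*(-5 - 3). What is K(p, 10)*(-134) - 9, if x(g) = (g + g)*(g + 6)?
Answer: -87645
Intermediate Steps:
x(g) = 2*g*(6 + g) (x(g) = (2*g)*(6 + g) = 2*g*(6 + g))
p = -72 (p = 9*(-8) = -72)
K(d, Q) = -6 + 2*Q + 4*Q*(6 + Q) (K(d, Q) = -6 + 2*(Q + 2*Q*(6 + Q)) = -6 + (2*Q + 4*Q*(6 + Q)) = -6 + 2*Q + 4*Q*(6 + Q))
K(p, 10)*(-134) - 9 = (-6 + 4*10² + 26*10)*(-134) - 9 = (-6 + 4*100 + 260)*(-134) - 9 = (-6 + 400 + 260)*(-134) - 9 = 654*(-134) - 9 = -87636 - 9 = -87645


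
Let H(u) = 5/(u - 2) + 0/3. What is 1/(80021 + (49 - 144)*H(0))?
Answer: 2/160517 ≈ 1.2460e-5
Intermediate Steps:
H(u) = 5/(-2 + u) (H(u) = 5/(-2 + u) + 0*(1/3) = 5/(-2 + u) + 0 = 5/(-2 + u))
1/(80021 + (49 - 144)*H(0)) = 1/(80021 + (49 - 144)*(5/(-2 + 0))) = 1/(80021 - 475/(-2)) = 1/(80021 - 475*(-1)/2) = 1/(80021 - 95*(-5/2)) = 1/(80021 + 475/2) = 1/(160517/2) = 2/160517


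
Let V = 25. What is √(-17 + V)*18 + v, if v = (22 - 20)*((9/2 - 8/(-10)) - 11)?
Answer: -57/5 + 36*√2 ≈ 39.512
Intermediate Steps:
v = -57/5 (v = 2*((9*(½) - 8*(-⅒)) - 11) = 2*((9/2 + ⅘) - 11) = 2*(53/10 - 11) = 2*(-57/10) = -57/5 ≈ -11.400)
√(-17 + V)*18 + v = √(-17 + 25)*18 - 57/5 = √8*18 - 57/5 = (2*√2)*18 - 57/5 = 36*√2 - 57/5 = -57/5 + 36*√2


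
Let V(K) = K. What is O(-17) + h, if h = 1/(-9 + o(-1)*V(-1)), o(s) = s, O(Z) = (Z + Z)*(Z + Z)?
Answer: 9247/8 ≈ 1155.9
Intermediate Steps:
O(Z) = 4*Z² (O(Z) = (2*Z)*(2*Z) = 4*Z²)
h = -⅛ (h = 1/(-9 - 1*(-1)) = 1/(-9 + 1) = 1/(-8) = -⅛ ≈ -0.12500)
O(-17) + h = 4*(-17)² - ⅛ = 4*289 - ⅛ = 1156 - ⅛ = 9247/8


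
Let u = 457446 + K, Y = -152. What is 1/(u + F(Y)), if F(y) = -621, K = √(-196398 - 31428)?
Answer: 152275/69563102817 - I*√25314/69563102817 ≈ 2.189e-6 - 2.2872e-9*I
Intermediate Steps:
K = 3*I*√25314 (K = √(-227826) = 3*I*√25314 ≈ 477.31*I)
u = 457446 + 3*I*√25314 ≈ 4.5745e+5 + 477.31*I
1/(u + F(Y)) = 1/((457446 + 3*I*√25314) - 621) = 1/(456825 + 3*I*√25314)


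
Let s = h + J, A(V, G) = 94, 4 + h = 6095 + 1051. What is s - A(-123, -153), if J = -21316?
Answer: -14268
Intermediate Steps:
h = 7142 (h = -4 + (6095 + 1051) = -4 + 7146 = 7142)
s = -14174 (s = 7142 - 21316 = -14174)
s - A(-123, -153) = -14174 - 1*94 = -14174 - 94 = -14268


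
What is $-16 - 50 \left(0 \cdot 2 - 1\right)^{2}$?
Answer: $-66$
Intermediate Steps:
$-16 - 50 \left(0 \cdot 2 - 1\right)^{2} = -16 - 50 \left(0 - 1\right)^{2} = -16 - 50 \left(-1\right)^{2} = -16 - 50 = -66$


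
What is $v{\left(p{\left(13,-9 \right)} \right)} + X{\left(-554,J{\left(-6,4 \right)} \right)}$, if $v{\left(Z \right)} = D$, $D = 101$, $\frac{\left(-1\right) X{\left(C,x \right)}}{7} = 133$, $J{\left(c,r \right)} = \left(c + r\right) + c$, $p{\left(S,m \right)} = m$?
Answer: $-830$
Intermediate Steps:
$J{\left(c,r \right)} = r + 2 c$
$X{\left(C,x \right)} = -931$ ($X{\left(C,x \right)} = \left(-7\right) 133 = -931$)
$v{\left(Z \right)} = 101$
$v{\left(p{\left(13,-9 \right)} \right)} + X{\left(-554,J{\left(-6,4 \right)} \right)} = 101 - 931 = -830$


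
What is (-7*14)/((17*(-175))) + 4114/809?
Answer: 1759776/343825 ≈ 5.1182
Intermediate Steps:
(-7*14)/((17*(-175))) + 4114/809 = -98/(-2975) + 4114*(1/809) = -98*(-1/2975) + 4114/809 = 14/425 + 4114/809 = 1759776/343825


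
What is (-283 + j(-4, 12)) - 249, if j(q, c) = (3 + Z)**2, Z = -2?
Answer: -531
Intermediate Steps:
j(q, c) = 1 (j(q, c) = (3 - 2)**2 = 1**2 = 1)
(-283 + j(-4, 12)) - 249 = (-283 + 1) - 249 = -282 - 249 = -531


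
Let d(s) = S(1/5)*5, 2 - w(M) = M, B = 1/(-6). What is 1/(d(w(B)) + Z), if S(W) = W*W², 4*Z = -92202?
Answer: -50/1152523 ≈ -4.3383e-5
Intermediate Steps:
Z = -46101/2 (Z = (¼)*(-92202) = -46101/2 ≈ -23051.)
B = -⅙ ≈ -0.16667
w(M) = 2 - M
S(W) = W³
d(s) = 1/25 (d(s) = (1/5)³*5 = (⅕)³*5 = (1/125)*5 = 1/25)
1/(d(w(B)) + Z) = 1/(1/25 - 46101/2) = 1/(-1152523/50) = -50/1152523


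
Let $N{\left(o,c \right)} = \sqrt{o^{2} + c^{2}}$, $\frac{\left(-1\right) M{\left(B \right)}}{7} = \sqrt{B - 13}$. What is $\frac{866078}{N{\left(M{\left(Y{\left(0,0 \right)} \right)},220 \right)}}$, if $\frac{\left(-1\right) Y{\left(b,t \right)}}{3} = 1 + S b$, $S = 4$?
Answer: $\frac{13969 \sqrt{186}}{48} \approx 3969.0$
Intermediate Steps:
$Y{\left(b,t \right)} = -3 - 12 b$ ($Y{\left(b,t \right)} = - 3 \left(1 + 4 b\right) = -3 - 12 b$)
$M{\left(B \right)} = - 7 \sqrt{-13 + B}$ ($M{\left(B \right)} = - 7 \sqrt{B - 13} = - 7 \sqrt{-13 + B}$)
$N{\left(o,c \right)} = \sqrt{c^{2} + o^{2}}$
$\frac{866078}{N{\left(M{\left(Y{\left(0,0 \right)} \right)},220 \right)}} = \frac{866078}{\sqrt{220^{2} + \left(- 7 \sqrt{-13 - 3}\right)^{2}}} = \frac{866078}{\sqrt{48400 + \left(- 7 \sqrt{-13 + \left(-3 + 0\right)}\right)^{2}}} = \frac{866078}{\sqrt{48400 + \left(- 7 \sqrt{-13 - 3}\right)^{2}}} = \frac{866078}{\sqrt{48400 + \left(- 7 \sqrt{-16}\right)^{2}}} = \frac{866078}{\sqrt{48400 + \left(- 7 \cdot 4 i\right)^{2}}} = \frac{866078}{\sqrt{48400 + \left(- 28 i\right)^{2}}} = \frac{866078}{\sqrt{48400 - 784}} = \frac{866078}{\sqrt{47616}} = \frac{866078}{16 \sqrt{186}} = 866078 \frac{\sqrt{186}}{2976} = \frac{13969 \sqrt{186}}{48}$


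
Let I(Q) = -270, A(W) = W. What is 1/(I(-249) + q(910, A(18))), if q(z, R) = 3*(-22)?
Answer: -1/336 ≈ -0.0029762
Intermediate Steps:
q(z, R) = -66
1/(I(-249) + q(910, A(18))) = 1/(-270 - 66) = 1/(-336) = -1/336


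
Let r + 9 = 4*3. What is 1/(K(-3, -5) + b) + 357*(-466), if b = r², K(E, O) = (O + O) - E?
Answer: -332723/2 ≈ -1.6636e+5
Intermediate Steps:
r = 3 (r = -9 + 4*3 = -9 + 12 = 3)
K(E, O) = -E + 2*O (K(E, O) = 2*O - E = -E + 2*O)
b = 9 (b = 3² = 9)
1/(K(-3, -5) + b) + 357*(-466) = 1/((-1*(-3) + 2*(-5)) + 9) + 357*(-466) = 1/((3 - 10) + 9) - 166362 = 1/(-7 + 9) - 166362 = 1/2 - 166362 = ½ - 166362 = -332723/2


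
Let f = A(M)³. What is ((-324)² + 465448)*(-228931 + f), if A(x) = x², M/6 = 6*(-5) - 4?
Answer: 41112964467572131160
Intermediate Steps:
M = -204 (M = 6*(6*(-5) - 4) = 6*(-30 - 4) = 6*(-34) = -204)
f = 72074394832896 (f = ((-204)²)³ = 41616³ = 72074394832896)
((-324)² + 465448)*(-228931 + f) = ((-324)² + 465448)*(-228931 + 72074394832896) = (104976 + 465448)*72074394603965 = 570424*72074394603965 = 41112964467572131160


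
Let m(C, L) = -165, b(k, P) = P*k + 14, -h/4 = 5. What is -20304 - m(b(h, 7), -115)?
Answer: -20139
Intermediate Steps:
h = -20 (h = -4*5 = -20)
b(k, P) = 14 + P*k
-20304 - m(b(h, 7), -115) = -20304 - 1*(-165) = -20304 + 165 = -20139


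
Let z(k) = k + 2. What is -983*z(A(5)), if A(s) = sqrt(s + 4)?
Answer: -4915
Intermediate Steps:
A(s) = sqrt(4 + s)
z(k) = 2 + k
-983*z(A(5)) = -983*(2 + sqrt(4 + 5)) = -983*(2 + sqrt(9)) = -983*(2 + 3) = -983*5 = -4915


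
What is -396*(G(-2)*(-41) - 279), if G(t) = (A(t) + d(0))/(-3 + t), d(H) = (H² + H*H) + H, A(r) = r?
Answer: 584892/5 ≈ 1.1698e+5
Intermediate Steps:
d(H) = H + 2*H² (d(H) = (H² + H²) + H = 2*H² + H = H + 2*H²)
G(t) = t/(-3 + t) (G(t) = (t + 0*(1 + 2*0))/(-3 + t) = (t + 0*(1 + 0))/(-3 + t) = (t + 0*1)/(-3 + t) = (t + 0)/(-3 + t) = t/(-3 + t))
-396*(G(-2)*(-41) - 279) = -396*(-2/(-3 - 2)*(-41) - 279) = -396*(-2/(-5)*(-41) - 279) = -396*(-2*(-⅕)*(-41) - 279) = -396*((⅖)*(-41) - 279) = -396*(-82/5 - 279) = -396*(-1477/5) = 584892/5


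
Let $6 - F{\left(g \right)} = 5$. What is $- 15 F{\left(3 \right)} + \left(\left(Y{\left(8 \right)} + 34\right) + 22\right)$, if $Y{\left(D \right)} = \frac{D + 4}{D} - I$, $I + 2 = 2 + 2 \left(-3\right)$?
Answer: $\frac{97}{2} \approx 48.5$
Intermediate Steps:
$F{\left(g \right)} = 1$ ($F{\left(g \right)} = 6 - 5 = 1$)
$I = -6$ ($I = -2 + \left(2 + 2 \left(-3\right)\right) = -2 + \left(2 - 6\right) = -2 - 4 = -6$)
$Y{\left(D \right)} = 6 + \frac{4 + D}{D}$ ($Y{\left(D \right)} = \frac{D + 4}{D} - -6 = \frac{4 + D}{D} + 6 = 6 + \frac{4 + D}{D}$)
$- 15 F{\left(3 \right)} + \left(\left(Y{\left(8 \right)} + 34\right) + 22\right) = \left(-15\right) 1 + \left(\left(\left(7 + \frac{4}{8}\right) + 34\right) + 22\right) = -15 + \left(\left(\left(7 + 4 \cdot \frac{1}{8}\right) + 34\right) + 22\right) = -15 + \left(\left(\left(7 + \frac{1}{2}\right) + 34\right) + 22\right) = -15 + \left(\left(\frac{15}{2} + 34\right) + 22\right) = -15 + \left(\frac{83}{2} + 22\right) = -15 + \frac{127}{2} = \frac{97}{2}$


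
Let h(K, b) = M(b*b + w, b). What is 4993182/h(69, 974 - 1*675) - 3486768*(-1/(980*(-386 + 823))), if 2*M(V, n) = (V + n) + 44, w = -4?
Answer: 8195826441/68628665 ≈ 119.42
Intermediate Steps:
M(V, n) = 22 + V/2 + n/2 (M(V, n) = ((V + n) + 44)/2 = (44 + V + n)/2 = 22 + V/2 + n/2)
h(K, b) = 20 + b/2 + b**2/2 (h(K, b) = 22 + (b*b - 4)/2 + b/2 = 22 + (b**2 - 4)/2 + b/2 = 22 + (-4 + b**2)/2 + b/2 = 22 + (-2 + b**2/2) + b/2 = 20 + b/2 + b**2/2)
4993182/h(69, 974 - 1*675) - 3486768*(-1/(980*(-386 + 823))) = 4993182/(20 + (974 - 1*675)/2 + (974 - 1*675)**2/2) - 3486768*(-1/(980*(-386 + 823))) = 4993182/(20 + (974 - 675)/2 + (974 - 675)**2/2) - 3486768/(437*(-980)) = 4993182/(20 + (1/2)*299 + (1/2)*299**2) - 3486768/(-428260) = 4993182/(20 + 299/2 + (1/2)*89401) - 3486768*(-1/428260) = 4993182/(20 + 299/2 + 89401/2) + 871692/107065 = 4993182/44870 + 871692/107065 = 4993182*(1/44870) + 871692/107065 = 2496591/22435 + 871692/107065 = 8195826441/68628665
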